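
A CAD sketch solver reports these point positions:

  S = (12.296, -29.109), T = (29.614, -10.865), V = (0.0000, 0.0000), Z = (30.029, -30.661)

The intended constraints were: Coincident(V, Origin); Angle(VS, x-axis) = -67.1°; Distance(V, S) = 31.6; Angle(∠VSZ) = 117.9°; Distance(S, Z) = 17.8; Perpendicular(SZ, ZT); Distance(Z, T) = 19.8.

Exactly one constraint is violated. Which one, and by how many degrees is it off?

Perpendicular(SZ, ZT) — off by 6.20°.

V = (0.00, 0.00) ✓; VS at -67.10° ✓; |VS| = 31.60 ✓; ∠VSZ = 117.9° ✓; |SZ| = 17.80 ✓; ∠(SZ, ZT) = 96.20° ✗; |ZT| = 19.80 ✓.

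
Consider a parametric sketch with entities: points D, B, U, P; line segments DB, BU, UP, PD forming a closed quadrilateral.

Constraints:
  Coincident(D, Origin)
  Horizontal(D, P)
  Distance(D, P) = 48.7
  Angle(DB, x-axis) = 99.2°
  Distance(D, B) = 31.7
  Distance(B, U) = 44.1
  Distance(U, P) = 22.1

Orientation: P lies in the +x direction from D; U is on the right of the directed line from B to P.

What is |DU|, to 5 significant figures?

26.615

Checks: |BU| = 44.10 ✓; |UP| = 22.10 ✓.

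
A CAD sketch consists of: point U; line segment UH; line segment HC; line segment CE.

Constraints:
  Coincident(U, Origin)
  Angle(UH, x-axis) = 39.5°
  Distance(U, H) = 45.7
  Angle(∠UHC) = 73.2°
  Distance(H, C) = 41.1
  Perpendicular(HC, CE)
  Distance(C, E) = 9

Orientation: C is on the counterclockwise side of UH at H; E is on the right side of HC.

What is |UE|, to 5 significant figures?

59.669

∠UHC = 73.2°, so HC runs at 39.5° + (180° − 73.2°) = 146.30° from the x-axis; with |HC| = 41.1, C = H + 41.1·(cos 146.30°, sin 146.30°) = (1.0699, 51.873). HC is perpendicular to CE; with |CE| = 9.0 on the right of HC, E = C + 9.0·(0.55484, 0.83195) = (6.0635, 59.360). Then |UE| = |E − U| = 59.669.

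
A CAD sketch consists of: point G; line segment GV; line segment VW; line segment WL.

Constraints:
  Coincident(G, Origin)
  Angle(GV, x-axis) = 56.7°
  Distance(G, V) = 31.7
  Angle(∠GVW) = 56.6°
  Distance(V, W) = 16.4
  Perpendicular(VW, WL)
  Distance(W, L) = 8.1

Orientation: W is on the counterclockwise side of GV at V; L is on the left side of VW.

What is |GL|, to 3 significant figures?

18.4

G is at the origin; GV runs at 56.7° with length 31.7, so V = 31.7·(cos 56.7°, sin 56.7°) = (17.4, 26.5). ∠GVW = 56.6°, so VW runs at 56.7° + (180° − 56.6°) = 180° from the x-axis; with |VW| = 16.4, W = V + 16.4·(cos 180°, sin 180°) = (1.00, 26.5). The perpendicularity gives WL at right angles to VW; with |WL| = 8.1 on the left of VW, L = W + 8.1·(0.00175, -1.00) = (1.02, 18.4). Then |GL| = |L − G| = 18.4.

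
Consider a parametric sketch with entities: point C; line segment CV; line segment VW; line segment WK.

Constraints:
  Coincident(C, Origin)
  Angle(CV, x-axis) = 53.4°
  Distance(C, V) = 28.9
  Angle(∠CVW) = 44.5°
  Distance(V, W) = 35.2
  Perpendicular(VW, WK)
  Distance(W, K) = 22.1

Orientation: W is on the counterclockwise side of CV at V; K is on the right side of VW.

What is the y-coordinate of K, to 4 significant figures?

39.59

C is at the origin; CV runs at 53.4° with length 28.9, so V = 28.9·(cos 53.4°, sin 53.4°) = (17.23, 23.20). ∠CVW = 44.5°, so VW runs at 53.4° + (180° − 44.5°) = 188.9° from the x-axis; with |VW| = 35.2, W = V + 35.2·(cos 188.9°, sin 188.9°) = (-17.55, 17.76). VW is perpendicular to WK; with |WK| = 22.1 on the right of VW, K = W + 22.1·(-0.1547, 0.9880) = (-20.96, 39.59). So K.y = 39.59.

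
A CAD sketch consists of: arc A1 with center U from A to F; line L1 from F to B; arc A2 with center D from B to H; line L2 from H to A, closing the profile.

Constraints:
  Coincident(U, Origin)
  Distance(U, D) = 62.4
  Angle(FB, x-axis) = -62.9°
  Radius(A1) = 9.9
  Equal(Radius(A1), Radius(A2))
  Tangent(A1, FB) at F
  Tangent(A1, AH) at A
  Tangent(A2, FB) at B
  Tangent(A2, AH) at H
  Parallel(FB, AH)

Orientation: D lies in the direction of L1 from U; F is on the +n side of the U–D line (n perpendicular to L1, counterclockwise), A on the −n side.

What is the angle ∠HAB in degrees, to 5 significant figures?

17.605°

Tangency of A1 to both parallel lines with radius 9.9 puts F and A at U ± 9.9·n: F = (8.8131, 4.5099), A = (-8.8131, -4.5099). Equal radii place B and H the same way about D: B = D + 9.9·n = (37.239, -51.039), H = D − 9.9·n = (19.613, -60.059). Then cos ∠HAB = AH·AB / (|AH||AB|), giving 17.605°.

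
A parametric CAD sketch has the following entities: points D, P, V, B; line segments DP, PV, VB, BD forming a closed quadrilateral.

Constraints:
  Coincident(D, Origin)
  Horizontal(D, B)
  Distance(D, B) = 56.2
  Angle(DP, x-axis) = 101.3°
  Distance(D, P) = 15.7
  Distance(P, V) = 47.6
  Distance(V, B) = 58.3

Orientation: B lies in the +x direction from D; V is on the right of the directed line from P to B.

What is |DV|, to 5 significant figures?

31.902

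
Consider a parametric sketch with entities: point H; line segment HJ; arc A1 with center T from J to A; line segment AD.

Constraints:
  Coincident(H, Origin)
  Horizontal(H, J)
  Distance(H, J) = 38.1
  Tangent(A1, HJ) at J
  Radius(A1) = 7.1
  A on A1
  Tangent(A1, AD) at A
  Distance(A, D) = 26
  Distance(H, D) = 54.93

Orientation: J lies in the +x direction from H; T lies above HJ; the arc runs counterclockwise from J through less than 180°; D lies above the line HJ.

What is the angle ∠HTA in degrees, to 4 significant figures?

173.1°

H is at the origin; H and J share the same y with |HJ| = 38.1 and J on the +x side, so J = (38.10, 0.000). The tangent condition forces TJ to be normal to HJ, so T = J + (0, 7.1) = (38.10, 7.100). Since TA ⟂ AD (tangency), |TD| = √(7.1² + 26.0²) = 26.95 regardless of where A sits on A1. So D lies on both circle(H, 54.93) and circle(T, 26.95); the above-HJ intersection is D = (43.53, 33.50). A is the foot of the tangent from D: A = (45.19, 7.551).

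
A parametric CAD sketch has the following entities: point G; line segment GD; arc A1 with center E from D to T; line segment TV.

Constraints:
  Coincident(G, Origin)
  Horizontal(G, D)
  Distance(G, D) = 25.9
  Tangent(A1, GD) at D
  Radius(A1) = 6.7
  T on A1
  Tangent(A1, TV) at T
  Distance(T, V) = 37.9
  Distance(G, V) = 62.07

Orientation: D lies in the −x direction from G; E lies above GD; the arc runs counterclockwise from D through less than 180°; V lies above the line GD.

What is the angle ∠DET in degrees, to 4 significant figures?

139.0°

Checks: ∠(ED, DG) = 90.00° ✓; |ET| = 6.700 ✓; ∠(ET, TV) = 90.00° ✓; |TV| = 37.90 ✓; |GV| = 62.07 ✓.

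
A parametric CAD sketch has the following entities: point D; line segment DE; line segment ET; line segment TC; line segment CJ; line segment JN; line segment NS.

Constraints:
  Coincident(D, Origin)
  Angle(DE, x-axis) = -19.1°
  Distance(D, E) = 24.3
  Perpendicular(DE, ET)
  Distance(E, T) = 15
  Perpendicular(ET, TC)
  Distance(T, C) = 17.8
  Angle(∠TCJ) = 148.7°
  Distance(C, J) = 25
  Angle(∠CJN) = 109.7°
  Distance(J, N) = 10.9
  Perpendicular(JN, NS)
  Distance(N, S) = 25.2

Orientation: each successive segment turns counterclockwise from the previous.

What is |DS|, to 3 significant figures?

12.5

D is at the origin; DE runs at -19.1° with length 24.3, so E = (23.0, -7.95). The perpendicularity gives ET at right angles to DE, so ET runs at 70.9°; with |ET| = 15.0, T = (27.9, 6.22). ET ⟂ TC, so TC runs at 161°; with |TC| = 17.8, C = (11.1, 12.0). ∠TCJ = 148.7° gives CJ at -168° from the x-axis; with |CJ| = 25.0, J = (-13.4, 6.76). ∠CJN = 109.7° gives JN at -97.5° from the x-axis; with |JN| = 10.9, N = (-14.8, -4.04). The perpendicularity gives NS at right angles to JN, so NS runs at -7.50°; with |NS| = 25.2, S = (10.2, -7.33). Then |DS| = |S − D| = 12.5.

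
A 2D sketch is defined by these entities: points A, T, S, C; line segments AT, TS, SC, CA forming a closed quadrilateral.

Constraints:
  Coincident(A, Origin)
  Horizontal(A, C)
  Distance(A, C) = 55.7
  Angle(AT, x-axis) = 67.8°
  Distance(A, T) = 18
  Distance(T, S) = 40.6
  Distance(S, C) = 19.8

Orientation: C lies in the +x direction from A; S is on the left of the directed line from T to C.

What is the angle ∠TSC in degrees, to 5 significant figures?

113.01°

A is at the origin; AC is horizontal with |AC| = 55.7 and C in +x, so C = (55.7, 0). AT runs at 67.8° with |AT| = 18.0, so T = (6.8011, 16.666). S is determined by |TS| = 40.6 and |SC| = 19.8 together: it lies at the intersection of circle(T, 40.6) and circle(C, 19.8). With |TC| = 51.661, the foot of the radical line on TC is 37.990 from T and the perpendicular offset is √(40.6² − 37.990²) = 14.323. Taking the left-of-TC solution: S = (47.380, 17.967).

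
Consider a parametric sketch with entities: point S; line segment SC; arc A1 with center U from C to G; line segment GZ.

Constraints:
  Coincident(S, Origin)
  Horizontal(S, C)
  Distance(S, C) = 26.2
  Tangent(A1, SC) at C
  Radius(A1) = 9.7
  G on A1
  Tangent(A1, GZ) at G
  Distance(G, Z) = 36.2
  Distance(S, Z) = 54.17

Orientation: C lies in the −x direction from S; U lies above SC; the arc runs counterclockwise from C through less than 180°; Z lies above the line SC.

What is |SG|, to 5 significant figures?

20.880

Checks: |UG| = 9.700 ✓; ∠(UG, GZ) = 90.00° ✓; |GZ| = 36.20 ✓; |SZ| = 54.17 ✓.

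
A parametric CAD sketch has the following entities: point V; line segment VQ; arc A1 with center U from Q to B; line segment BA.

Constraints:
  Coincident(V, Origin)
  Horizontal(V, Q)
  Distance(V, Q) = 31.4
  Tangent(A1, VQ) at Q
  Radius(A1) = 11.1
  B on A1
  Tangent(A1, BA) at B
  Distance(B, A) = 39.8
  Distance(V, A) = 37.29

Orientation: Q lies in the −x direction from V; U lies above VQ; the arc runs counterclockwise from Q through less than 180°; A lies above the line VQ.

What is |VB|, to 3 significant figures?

22.8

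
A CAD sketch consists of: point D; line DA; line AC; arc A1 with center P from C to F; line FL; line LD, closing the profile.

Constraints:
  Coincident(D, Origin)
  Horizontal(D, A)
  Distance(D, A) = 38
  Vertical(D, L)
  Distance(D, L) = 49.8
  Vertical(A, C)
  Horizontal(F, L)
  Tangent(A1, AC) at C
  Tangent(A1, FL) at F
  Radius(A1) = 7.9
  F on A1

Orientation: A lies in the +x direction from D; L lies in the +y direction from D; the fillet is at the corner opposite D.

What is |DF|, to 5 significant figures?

58.190

D is at the origin; DA is horizontal with |DA| = 38.0 and A on the +x side, so A = (38.000, 0.0000). DL is vertical with |DL| = 49.8 and L on the +y side, so L = (0.0000, 49.800). The virtual corner opposite D is at (38.000, 49.800). The tangent condition forces PC to be normal to AC and the tangent condition forces PF to be normal to FL, with radius 7.9, so the center P sits 7.9 in from both sides at P = (30.100, 41.900). That places the tangent points at C = (38.000, 41.900) on AC and F = (30.100, 49.800) on FL. Then |DF| = |F − D| = 58.190.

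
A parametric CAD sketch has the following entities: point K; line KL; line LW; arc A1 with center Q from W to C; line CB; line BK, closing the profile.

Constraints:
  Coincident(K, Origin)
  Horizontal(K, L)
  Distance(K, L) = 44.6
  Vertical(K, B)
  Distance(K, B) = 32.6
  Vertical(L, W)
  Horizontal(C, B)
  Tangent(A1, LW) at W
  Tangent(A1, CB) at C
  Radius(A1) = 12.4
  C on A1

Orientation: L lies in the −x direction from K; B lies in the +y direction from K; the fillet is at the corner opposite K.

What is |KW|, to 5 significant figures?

48.961

K is at the origin; K and L share the same y with |KL| = 44.6 and L on the −x side, so L = (-44.600, 0.0000). KB is vertical with |KB| = 32.6 and B on the +y side, so B = (0.0000, 32.600). The virtual corner opposite K is at (-44.600, 32.600). Tangency of A1 to LW means the radius QW is perpendicular to LW and the tangent condition forces QC to be normal to CB, with radius 12.4, so the center Q sits 12.4 in from both sides at Q = (-32.200, 20.200). That places the tangent points at W = (-44.600, 20.200) on LW and C = (-32.200, 32.600) on CB. Then |KW| = |W − K| = 48.961.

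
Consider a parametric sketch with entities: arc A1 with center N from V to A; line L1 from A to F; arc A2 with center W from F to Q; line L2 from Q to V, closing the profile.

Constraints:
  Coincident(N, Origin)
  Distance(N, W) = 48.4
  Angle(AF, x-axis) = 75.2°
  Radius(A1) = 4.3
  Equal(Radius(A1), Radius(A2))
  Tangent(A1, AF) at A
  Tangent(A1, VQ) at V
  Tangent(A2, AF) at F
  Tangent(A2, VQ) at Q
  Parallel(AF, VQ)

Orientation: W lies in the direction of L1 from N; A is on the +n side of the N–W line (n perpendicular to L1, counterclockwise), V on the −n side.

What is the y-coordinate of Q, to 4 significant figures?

45.70

Tangency of A1 to both parallel lines with radius 4.3 puts A and V at N ± 4.3·n: A = (-4.157, 1.098), V = (4.157, -1.098). Equal radii place F and Q the same way about W: F = W + 4.3·n = (8.206, 47.89), Q = W − 4.3·n = (16.52, 45.70). So Q.y = 45.70.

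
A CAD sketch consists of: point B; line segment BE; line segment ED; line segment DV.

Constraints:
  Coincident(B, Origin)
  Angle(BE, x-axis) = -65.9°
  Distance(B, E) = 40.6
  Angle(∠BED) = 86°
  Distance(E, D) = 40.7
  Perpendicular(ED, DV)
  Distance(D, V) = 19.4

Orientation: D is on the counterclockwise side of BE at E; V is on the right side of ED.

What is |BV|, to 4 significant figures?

70.87

B is at the origin; BE runs at -65.9° with length 40.6, so E = 40.6·(cos -65.9°, sin -65.9°) = (16.58, -37.06). ∠BED = 86.0°, so ED runs at -65.9° + (180° − 86.0°) = 28.10° from the x-axis; with |ED| = 40.7, D = E + 40.7·(cos 28.10°, sin 28.10°) = (52.48, -17.89). ED ⟂ DV; with |DV| = 19.4 on the right of ED, V = D + 19.4·(0.4710, -0.8821) = (61.62, -35.00). Then |BV| = |V − B| = 70.87.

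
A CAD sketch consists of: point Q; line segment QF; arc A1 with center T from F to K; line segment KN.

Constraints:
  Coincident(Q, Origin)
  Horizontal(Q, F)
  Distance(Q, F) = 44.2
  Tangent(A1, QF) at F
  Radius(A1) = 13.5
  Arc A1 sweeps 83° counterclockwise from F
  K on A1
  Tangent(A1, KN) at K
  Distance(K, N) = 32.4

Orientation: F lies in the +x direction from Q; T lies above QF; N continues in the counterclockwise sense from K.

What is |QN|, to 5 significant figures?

75.666

Q is at the origin; Q and F share the same y with |QF| = 44.2 and F on the +x side, so F = (44.200, 0.0000). A1 meets QF tangentially, so TF is at right angles to QF, so T = F + (0, 13.5) = (44.200, 13.500). On A1, F sits at bearing -90° from T; an 83° counterclockwise sweep puts K at bearing -7°, so K = T + 13.5·(cos -7°, sin -7°) = (57.599, 11.855). A1 meets KN tangentially, so TK is at right angles to KN, so KN runs along (−sin -7°, cos -7°); with |KN| = 32.4, N = (61.548, 44.013). Then |QN| = |N − Q| = 75.666.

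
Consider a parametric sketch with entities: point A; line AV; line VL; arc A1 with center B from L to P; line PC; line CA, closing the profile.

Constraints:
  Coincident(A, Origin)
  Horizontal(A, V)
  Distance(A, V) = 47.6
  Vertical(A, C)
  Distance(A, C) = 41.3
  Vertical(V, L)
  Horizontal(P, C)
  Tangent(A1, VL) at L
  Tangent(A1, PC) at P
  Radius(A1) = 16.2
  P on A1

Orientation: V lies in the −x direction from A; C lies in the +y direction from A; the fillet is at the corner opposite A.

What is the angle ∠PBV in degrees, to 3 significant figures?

147°

A is at the origin; A and V share the same y with |AV| = 47.6 and V on the −x side, so V = (-47.6, 0.00). AC is vertical with |AC| = 41.3 and C on the +y side, so C = (0.00, 41.3). The virtual corner opposite A is at (-47.6, 41.3). Tangency of A1 to VL means the radius BL is perpendicular to VL and since A1 is tangent to PC there, BP ⟂ PC, with radius 16.2, so the center B sits 16.2 in from both sides at B = (-31.4, 25.1). That places the tangent points at L = (-47.6, 25.1) on VL and P = (-31.4, 41.3) on PC. Then cos ∠PBV = BP·BV / (|BP||BV|), giving 147°.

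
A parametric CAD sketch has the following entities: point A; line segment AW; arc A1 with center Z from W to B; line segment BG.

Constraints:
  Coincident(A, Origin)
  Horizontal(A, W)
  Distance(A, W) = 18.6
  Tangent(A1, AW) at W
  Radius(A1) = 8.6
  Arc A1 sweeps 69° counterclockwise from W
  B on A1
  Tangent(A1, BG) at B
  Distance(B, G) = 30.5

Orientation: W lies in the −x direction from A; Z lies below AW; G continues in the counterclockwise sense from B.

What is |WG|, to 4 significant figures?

38.92

A is at the origin; AW is horizontal with |AW| = 18.6 and W on the −x side, so W = (-18.60, 0.000). A1 meets AW tangentially, so ZW is at right angles to AW, so Z = W + (0, -8.6) = (-18.60, -8.600). On A1, W sits at bearing 90° from Z; a 69° counterclockwise sweep puts B at bearing 159°, so B = Z + 8.6·(cos 159°, sin 159°) = (-26.63, -5.518). Tangency of A1 to BG means the radius ZB is perpendicular to BG, so BG runs along (−sin 159°, cos 159°); with |BG| = 30.5, G = (-37.56, -33.99). Then |WG| = |G − W| = 38.92.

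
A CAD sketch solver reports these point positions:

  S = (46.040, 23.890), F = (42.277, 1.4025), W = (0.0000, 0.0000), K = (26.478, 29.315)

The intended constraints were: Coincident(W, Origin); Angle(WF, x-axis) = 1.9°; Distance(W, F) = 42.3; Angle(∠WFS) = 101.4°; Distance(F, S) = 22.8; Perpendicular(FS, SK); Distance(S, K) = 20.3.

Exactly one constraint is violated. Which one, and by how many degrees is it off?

Perpendicular(FS, SK) — off by 6.00°.

W = (0.00, 0.00) ✓; WF at 1.900° ✓; |WF| = 42.30 ✓; ∠WFS = 101.4° ✓; |FS| = 22.80 ✓; ∠(FS, SK) = 84.00° ✗; |SK| = 20.30 ✓.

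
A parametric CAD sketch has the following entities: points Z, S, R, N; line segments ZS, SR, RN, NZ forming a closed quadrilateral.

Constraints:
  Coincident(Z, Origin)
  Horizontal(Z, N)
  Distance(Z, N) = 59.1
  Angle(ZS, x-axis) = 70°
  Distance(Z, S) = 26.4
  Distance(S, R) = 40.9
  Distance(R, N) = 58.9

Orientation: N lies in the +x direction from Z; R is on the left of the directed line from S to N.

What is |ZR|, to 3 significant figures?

66.0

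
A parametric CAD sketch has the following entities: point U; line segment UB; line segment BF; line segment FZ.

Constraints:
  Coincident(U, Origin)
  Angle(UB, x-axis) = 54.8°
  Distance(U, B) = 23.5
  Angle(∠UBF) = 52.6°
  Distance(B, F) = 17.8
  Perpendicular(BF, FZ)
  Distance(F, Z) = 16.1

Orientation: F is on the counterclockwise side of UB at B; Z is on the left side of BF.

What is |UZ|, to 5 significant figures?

4.3630

U is at the origin; UB runs at 54.8° with length 23.5, so B = 23.5·(cos 54.8°, sin 54.8°) = (13.546, 19.203). ∠UBF = 52.6°, so BF runs at 54.8° + (180° − 52.6°) = 182.20° from the x-axis; with |BF| = 17.8, F = B + 17.8·(cos 182.20°, sin 182.20°) = (-4.2407, 18.520). The perpendicularity gives FZ at right angles to BF; with |FZ| = 16.1 on the left of BF, Z = F + 16.1·(0.038388, -0.99926) = (-3.6227, 2.4315). Then |UZ| = |Z − U| = 4.3630.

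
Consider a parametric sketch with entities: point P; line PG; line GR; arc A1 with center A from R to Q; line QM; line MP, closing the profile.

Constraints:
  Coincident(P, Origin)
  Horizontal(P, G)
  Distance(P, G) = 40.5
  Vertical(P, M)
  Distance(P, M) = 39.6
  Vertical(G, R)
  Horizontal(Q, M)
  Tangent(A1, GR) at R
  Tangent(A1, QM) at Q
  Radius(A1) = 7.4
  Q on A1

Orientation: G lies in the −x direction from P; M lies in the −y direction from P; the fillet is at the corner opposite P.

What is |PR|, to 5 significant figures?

51.741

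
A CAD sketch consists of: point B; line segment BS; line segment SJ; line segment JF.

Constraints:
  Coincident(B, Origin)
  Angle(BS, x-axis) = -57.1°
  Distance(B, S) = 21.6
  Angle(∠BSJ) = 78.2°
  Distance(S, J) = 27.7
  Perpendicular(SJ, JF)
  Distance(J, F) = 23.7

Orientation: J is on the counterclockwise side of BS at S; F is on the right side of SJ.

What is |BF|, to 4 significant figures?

50.53

B is at the origin; BS runs at -57.1° with length 21.6, so S = 21.6·(cos -57.1°, sin -57.1°) = (11.73, -18.14). ∠BSJ = 78.2°, so SJ runs at -57.1° + (180° − 78.2°) = 44.70° from the x-axis; with |SJ| = 27.7, J = S + 27.7·(cos 44.70°, sin 44.70°) = (31.42, 1.348). SJ is perpendicular to JF; with |JF| = 23.7 on the right of SJ, F = J + 23.7·(0.7034, -0.7108) = (48.09, -15.50). Then |BF| = |F − B| = 50.53.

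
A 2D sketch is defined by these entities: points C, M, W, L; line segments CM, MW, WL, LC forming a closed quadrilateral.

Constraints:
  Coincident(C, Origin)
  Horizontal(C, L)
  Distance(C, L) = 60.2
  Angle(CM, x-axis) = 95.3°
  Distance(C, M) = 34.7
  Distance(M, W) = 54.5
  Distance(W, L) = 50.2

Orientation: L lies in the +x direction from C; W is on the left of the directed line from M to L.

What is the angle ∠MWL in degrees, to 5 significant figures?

87.106°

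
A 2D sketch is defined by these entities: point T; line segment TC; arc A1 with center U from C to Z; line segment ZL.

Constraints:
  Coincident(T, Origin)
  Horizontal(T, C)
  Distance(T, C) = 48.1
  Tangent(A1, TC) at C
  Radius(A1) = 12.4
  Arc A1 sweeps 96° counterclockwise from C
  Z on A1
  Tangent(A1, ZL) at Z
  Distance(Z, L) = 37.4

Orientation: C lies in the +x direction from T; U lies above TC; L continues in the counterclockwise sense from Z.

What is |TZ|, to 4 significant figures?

61.96

T is at the origin; TC is horizontal with |TC| = 48.1 and C on the +x side, so C = (48.10, 0.000). The tangent condition forces UC to be normal to TC, so U = C + (0, 12.4) = (48.10, 12.40). On A1, C sits at bearing -90° from U; a 96° counterclockwise sweep puts Z at bearing 6°, so Z = U + 12.4·(cos 6°, sin 6°) = (60.43, 13.70). Then |TZ| = |Z − T| = 61.96.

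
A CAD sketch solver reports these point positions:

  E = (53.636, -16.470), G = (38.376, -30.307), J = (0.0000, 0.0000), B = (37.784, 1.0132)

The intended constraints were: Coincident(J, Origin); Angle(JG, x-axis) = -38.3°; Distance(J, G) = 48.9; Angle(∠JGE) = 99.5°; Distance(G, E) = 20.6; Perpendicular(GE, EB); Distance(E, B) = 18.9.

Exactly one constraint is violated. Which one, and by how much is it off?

Distance(E, B) = 18.9 — off by 4.70.

J = (0.00, 0.00) ✓; JG at -38.30° ✓; |JG| = 48.90 ✓; ∠JGE = 99.50° ✓; |GE| = 20.60 ✓; ∠(GE, EB) = 90.00° ✓; |EB| = 23.60 ✗.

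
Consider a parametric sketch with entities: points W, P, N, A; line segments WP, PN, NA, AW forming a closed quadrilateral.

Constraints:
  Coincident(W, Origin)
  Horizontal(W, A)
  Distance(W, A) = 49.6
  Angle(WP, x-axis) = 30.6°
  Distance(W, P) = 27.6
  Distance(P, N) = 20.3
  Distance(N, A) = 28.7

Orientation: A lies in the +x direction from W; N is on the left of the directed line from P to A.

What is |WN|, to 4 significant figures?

47.77

Checks: |PN| = 20.30 ✓; |NA| = 28.70 ✓.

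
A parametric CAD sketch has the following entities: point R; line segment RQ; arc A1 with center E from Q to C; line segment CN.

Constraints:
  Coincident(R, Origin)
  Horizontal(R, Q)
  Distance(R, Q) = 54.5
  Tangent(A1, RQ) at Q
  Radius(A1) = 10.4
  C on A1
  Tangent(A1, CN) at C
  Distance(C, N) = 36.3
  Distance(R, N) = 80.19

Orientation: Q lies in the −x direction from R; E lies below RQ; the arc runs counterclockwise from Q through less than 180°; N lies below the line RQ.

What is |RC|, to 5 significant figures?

65.711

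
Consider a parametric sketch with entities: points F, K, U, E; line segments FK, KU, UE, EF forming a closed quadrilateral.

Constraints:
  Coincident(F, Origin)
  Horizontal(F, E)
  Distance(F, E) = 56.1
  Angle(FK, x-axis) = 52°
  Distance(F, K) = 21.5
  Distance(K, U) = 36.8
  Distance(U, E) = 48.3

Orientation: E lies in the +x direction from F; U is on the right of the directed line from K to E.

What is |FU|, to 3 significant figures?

23.2

F is at the origin; F and E share the same y with |FE| = 56.1 and E in +x, so E = (56.1, 0). FK runs at 52.0° with |FK| = 21.5, so K = (13.2, 16.9). U is determined by |KU| = 36.8 and |UE| = 48.3 together: it lies at the intersection of circle(K, 36.8) and circle(E, 48.3). With |KE| = 46.1, the foot of the radical line on KE is 12.4 from K and the perpendicular offset is √(36.8² − 12.4²) = 34.6. Taking the right-of-KE solution: U = (12.1, -19.8).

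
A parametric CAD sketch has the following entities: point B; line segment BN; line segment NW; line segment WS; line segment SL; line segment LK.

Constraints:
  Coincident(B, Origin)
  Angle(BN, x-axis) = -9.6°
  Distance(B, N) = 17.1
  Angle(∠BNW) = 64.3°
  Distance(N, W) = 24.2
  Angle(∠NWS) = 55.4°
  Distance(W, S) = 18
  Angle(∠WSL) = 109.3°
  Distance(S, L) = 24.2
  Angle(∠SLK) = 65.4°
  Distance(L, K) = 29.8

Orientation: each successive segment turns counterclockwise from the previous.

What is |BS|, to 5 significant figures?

6.5899

∠BNW = 64.3° gives NW at 106.10° from the x-axis; with |NW| = 24.2, W = (10.150, 20.399). ∠NWS = 55.4° gives WS at -129.30° from the x-axis; with |WS| = 18.0, S = (-1.2513, 6.4700). Then |BS| = |S − B| = 6.5899.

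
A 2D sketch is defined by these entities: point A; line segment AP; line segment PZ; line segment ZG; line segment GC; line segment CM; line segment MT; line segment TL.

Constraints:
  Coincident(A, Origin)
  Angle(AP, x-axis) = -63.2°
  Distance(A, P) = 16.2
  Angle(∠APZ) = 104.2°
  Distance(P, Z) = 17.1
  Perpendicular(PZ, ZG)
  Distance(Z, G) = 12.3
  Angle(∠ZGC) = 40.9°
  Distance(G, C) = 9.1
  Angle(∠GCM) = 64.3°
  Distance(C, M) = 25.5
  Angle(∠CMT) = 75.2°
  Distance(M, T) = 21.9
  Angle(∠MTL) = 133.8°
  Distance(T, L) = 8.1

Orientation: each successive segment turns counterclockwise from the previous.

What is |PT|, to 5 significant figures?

41.410

A is at the origin; AP runs at -63.2° with length 16.2, so P = (7.3042, -14.460). ∠APZ = 104.2° gives PZ at 12.600° from the x-axis; with |PZ| = 17.1, Z = (23.992, -10.730). PZ ⟂ ZG, so ZG runs at 102.60°; with |ZG| = 12.3, G = (21.309, 1.2741). ∠ZGC = 40.9° gives GC at -118.30° from the x-axis; with |GC| = 9.1, C = (16.995, -6.7382). ∠GCM = 64.3° gives CM at -2.6000° from the x-axis; with |CM| = 25.5, M = (42.469, -7.8950). ∠CMT = 75.2° gives MT at 102.20° from the x-axis; with |MT| = 21.9, T = (37.841, 13.510). Then |PT| = |T − P| = 41.410.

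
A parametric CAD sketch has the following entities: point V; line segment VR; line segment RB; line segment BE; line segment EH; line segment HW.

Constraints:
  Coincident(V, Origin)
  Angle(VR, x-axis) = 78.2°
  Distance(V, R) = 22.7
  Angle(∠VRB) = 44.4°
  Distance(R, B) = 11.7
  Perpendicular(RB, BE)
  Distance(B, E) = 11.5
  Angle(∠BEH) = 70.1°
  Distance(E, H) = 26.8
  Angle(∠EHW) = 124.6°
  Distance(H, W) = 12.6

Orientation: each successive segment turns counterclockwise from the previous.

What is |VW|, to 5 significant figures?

41.755

V is at the origin; VR runs at 78.2° with length 22.7, so R = (4.6421, 22.220). ∠VRB = 44.4° gives RB at -146.20° from the x-axis; with |RB| = 11.7, B = (-5.0805, 15.712). RB is perpendicular to BE, so BE runs at -56.200°; with |BE| = 11.5, E = (1.3169, 6.1553). ∠BEH = 70.1° gives EH at 53.700° from the x-axis; with |EH| = 26.8, H = (17.183, 27.754). ∠EHW = 124.6° gives HW at 109.10° from the x-axis; with |HW| = 12.6, W = (13.060, 39.661). Then |VW| = |W − V| = 41.755.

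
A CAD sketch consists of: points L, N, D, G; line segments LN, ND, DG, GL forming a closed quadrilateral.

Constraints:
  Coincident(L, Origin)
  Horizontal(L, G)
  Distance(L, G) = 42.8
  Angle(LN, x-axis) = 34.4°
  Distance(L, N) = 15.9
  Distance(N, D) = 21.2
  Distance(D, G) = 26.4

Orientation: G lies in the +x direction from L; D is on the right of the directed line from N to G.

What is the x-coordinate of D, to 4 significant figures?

18.98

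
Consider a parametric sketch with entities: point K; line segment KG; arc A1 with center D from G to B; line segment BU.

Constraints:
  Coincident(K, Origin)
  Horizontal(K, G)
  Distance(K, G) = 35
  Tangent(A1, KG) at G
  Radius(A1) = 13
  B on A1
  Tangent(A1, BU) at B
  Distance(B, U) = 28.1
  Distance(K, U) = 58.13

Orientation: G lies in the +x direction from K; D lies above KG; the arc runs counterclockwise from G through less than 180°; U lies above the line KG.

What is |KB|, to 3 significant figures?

50.3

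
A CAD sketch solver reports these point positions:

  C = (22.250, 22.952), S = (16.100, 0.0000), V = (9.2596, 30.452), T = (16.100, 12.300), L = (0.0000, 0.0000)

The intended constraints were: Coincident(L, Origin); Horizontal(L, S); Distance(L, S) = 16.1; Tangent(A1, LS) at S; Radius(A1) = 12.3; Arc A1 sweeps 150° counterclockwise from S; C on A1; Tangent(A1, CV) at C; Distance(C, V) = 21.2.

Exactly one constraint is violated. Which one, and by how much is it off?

Distance(C, V) = 21.2 — off by 6.20.

L = (0.00, 0.00) ✓; L.y = 0.00, S.y = 0.00 ✓; |LS| = 16.10 ✓; ∠(TS, SL) = 90.00° ✓; |TS| = 12.30 ✓; bearing(T→C) − bearing(T→S) = 150.0° ✓; |TC| = 12.30 ✓; ∠(TC, CV) = 90.00° ✓; |CV| = 15.00 ✗.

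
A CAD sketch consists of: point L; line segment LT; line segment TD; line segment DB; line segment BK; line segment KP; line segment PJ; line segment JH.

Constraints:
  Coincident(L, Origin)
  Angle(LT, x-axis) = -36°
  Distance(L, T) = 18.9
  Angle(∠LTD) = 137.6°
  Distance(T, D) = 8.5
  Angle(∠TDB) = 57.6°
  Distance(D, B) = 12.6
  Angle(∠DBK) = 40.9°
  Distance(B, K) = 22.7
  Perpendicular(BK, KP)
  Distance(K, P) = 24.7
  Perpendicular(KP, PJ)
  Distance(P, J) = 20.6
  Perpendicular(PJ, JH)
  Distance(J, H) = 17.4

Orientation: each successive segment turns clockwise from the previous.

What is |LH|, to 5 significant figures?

23.219

KP ⟂ PJ, so PJ runs at -159.90°; with |PJ| = 20.6, J = (15.681, -37.435). PJ is perpendicular to JH, so JH runs at 110.10°; with |JH| = 17.4, H = (9.7016, -21.095). Then |LH| = |H − L| = 23.219.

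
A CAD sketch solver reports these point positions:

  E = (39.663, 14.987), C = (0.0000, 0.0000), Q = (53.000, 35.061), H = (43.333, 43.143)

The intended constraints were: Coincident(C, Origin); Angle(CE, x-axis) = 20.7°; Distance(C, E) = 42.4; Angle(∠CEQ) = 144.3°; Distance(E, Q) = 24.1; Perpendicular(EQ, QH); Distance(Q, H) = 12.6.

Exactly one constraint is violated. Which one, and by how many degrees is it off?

Perpendicular(EQ, QH) — off by 6.30°.

C = (0.00, 0.00) ✓; CE at 20.70° ✓; |CE| = 42.40 ✓; ∠CEQ = 144.3° ✓; |EQ| = 24.10 ✓; ∠(EQ, QH) = 83.70° ✗; |QH| = 12.60 ✓.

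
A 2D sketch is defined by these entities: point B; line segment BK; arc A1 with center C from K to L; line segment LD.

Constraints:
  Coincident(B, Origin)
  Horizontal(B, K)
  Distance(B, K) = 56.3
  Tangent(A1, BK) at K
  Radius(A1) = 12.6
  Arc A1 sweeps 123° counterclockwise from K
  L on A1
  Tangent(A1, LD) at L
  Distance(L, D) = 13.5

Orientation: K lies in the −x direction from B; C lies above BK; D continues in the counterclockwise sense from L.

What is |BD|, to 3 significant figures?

61.4

B is at the origin; B and K share the same y with |BK| = 56.3 and K on the −x side, so K = (-56.3, 0.00). A1 meets BK tangentially, so CK is at right angles to BK, so C = K + (0, 12.6) = (-56.3, 12.6). On A1, K sits at bearing -90° from C; a 123° counterclockwise sweep puts L at bearing 33°, so L = C + 12.6·(cos 33°, sin 33°) = (-45.7, 19.5). The tangent condition forces CL to be normal to LD, so LD runs along (−sin 33°, cos 33°); with |LD| = 13.5, D = (-53.1, 30.8). Then |BD| = |D − B| = 61.4.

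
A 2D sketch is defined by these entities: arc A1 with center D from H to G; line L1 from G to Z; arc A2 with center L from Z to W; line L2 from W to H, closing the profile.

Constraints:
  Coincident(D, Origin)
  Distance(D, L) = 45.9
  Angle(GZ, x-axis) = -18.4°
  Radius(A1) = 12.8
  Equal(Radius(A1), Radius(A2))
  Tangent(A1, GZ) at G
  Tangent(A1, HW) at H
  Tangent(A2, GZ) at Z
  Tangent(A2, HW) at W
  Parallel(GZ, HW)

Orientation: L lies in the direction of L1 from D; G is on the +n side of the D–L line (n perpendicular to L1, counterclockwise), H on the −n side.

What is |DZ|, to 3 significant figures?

47.7

Tangency of A1 to both parallel lines with radius 12.8 puts G and H at D ± 12.8·n: G = (4.04, 12.1), H = (-4.04, -12.1). Equal radii place Z and W the same way about L: Z = L + 12.8·n = (47.6, -2.34), W = L − 12.8·n = (39.5, -26.6). Then |DZ| = |Z − D| = 47.7.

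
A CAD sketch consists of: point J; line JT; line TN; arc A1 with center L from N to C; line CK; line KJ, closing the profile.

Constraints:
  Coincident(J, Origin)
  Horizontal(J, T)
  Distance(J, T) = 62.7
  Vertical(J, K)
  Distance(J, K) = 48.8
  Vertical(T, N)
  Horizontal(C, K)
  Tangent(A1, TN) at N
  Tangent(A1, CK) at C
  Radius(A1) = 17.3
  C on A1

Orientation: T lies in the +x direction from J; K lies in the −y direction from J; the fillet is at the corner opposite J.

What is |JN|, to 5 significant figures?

70.168

The virtual corner opposite J is at (62.700, -48.800). A1 meets TN tangentially, so LN is at right angles to TN and tangency of A1 to CK means the radius LC is perpendicular to CK, with radius 17.3, so the center L sits 17.3 in from both sides at L = (45.400, -31.500). That places the tangent points at N = (62.700, -31.500) on TN and C = (45.400, -48.800) on CK. Then |JN| = |N − J| = 70.168.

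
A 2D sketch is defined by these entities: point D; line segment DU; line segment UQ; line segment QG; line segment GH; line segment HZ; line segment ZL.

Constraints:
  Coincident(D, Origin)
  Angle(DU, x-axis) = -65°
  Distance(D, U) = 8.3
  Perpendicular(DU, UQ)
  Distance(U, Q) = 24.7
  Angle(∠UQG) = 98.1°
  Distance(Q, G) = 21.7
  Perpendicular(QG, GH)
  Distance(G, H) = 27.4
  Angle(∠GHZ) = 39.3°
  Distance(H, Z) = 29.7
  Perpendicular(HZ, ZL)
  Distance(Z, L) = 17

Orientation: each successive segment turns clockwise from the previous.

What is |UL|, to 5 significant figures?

36.470

D is at the origin; DU runs at -65.0° with length 8.3, so U = (3.5077, -7.5224). DU ⟂ UQ, so UQ runs at -155.00°; with |UQ| = 24.7, Q = (-18.878, -17.961). ∠UQG = 98.1° gives QG at 123.10° from the x-axis; with |QG| = 21.7, G = (-30.728, 0.21747). QG ⟂ GH, so GH runs at 33.100°; with |GH| = 27.4, H = (-7.7750, 15.181). ∠GHZ = 39.3° gives HZ at -107.60° from the x-axis; with |HZ| = 29.7, Z = (-16.755, -13.129). The perpendicularity gives ZL at right angles to HZ, so ZL runs at 162.40°; with |ZL| = 17.0, L = (-32.960, -7.9888). Then |UL| = |L − U| = 36.470.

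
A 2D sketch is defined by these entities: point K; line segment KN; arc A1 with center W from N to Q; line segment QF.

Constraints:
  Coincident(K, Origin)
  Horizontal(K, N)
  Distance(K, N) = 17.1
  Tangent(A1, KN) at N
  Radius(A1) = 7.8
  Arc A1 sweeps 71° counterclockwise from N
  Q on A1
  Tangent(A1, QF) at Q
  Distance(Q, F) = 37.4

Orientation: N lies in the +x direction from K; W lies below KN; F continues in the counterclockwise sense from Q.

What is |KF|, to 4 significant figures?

40.70

K is at the origin; KN is horizontal with |KN| = 17.1 and N on the +x side, so N = (17.10, 0.000). The tangent condition forces WN to be normal to KN, so W = N + (0, -7.8) = (17.10, -7.800). On A1, N sits at bearing 90° from W; a 71° counterclockwise sweep puts Q at bearing 161°, so Q = W + 7.8·(cos 161°, sin 161°) = (9.725, -5.261). Tangency of A1 to QF means the radius WQ is perpendicular to QF, so QF runs along (−sin 161°, cos 161°); with |QF| = 37.4, F = (-2.451, -40.62). Then |KF| = |F − K| = 40.70.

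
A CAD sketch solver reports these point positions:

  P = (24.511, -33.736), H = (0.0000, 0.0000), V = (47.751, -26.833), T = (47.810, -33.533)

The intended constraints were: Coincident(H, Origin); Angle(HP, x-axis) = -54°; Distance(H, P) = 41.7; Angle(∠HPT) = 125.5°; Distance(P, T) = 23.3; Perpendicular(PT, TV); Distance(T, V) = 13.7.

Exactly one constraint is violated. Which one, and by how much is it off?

Distance(T, V) = 13.7 — off by 7.00.

H = (0.00, 0.00) ✓; HP at -54.00° ✓; |HP| = 41.70 ✓; ∠HPT = 125.5° ✓; |PT| = 23.30 ✓; ∠(PT, TV) = 90.01° ✓; |TV| = 6.700 ✗.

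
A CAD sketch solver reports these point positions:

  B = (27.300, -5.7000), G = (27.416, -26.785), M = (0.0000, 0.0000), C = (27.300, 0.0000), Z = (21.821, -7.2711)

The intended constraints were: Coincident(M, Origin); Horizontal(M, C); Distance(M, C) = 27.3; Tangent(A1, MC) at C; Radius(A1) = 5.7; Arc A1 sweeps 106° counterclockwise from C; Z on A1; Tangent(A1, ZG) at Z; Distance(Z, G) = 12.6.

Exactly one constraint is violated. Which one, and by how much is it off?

Distance(Z, G) = 12.6 — off by 7.70.

M = (0.00, 0.00) ✓; M.y = 0.00, C.y = 0.00 ✓; |MC| = 27.30 ✓; ∠(BC, CM) = 90.00° ✓; |BC| = 5.700 ✓; bearing(B→Z) − bearing(B→C) = 106.0° ✓; |BZ| = 5.700 ✓; ∠(BZ, ZG) = 90.00° ✓; |ZG| = 20.30 ✗.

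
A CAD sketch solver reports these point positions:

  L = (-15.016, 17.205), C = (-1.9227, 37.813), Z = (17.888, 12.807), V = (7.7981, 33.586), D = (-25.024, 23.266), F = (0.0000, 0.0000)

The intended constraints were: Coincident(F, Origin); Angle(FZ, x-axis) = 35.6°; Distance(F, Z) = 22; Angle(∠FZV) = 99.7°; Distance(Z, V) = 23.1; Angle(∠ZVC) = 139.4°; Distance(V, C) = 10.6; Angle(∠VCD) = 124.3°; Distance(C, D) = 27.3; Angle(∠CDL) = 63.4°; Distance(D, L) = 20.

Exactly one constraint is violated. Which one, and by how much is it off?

Distance(D, L) = 20 — off by 8.30.

F = (0.00, 0.00) ✓; FZ at 35.60° ✓; |FZ| = 22.00 ✓; ∠FZV = 99.70° ✓; |ZV| = 23.10 ✓; ∠ZVC = 139.4° ✓; |VC| = 10.60 ✓; ∠VCD = 124.3° ✓; |CD| = 27.30 ✓; ∠CDL = 63.40° ✓; |DL| = 11.70 ✗.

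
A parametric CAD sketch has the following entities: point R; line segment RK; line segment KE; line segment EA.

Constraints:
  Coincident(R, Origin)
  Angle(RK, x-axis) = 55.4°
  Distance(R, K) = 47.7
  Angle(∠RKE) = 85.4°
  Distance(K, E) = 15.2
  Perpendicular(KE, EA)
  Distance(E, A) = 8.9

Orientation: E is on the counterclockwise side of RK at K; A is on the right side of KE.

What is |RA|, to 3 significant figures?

57.6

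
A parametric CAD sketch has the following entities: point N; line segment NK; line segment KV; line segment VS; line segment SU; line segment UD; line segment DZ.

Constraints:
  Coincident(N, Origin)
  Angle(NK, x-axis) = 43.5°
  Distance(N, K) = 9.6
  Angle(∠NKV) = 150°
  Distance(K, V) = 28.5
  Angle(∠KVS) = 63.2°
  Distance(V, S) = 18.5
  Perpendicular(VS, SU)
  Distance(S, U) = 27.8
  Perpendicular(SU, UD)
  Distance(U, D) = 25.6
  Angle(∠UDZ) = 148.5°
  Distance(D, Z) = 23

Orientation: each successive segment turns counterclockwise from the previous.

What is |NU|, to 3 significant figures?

3.75

N is at the origin; NK runs at 43.5° with length 9.6, so K = (6.96, 6.61). ∠NKV = 150.0° gives KV at 73.5° from the x-axis; with |KV| = 28.5, V = (15.1, 33.9). ∠KVS = 63.2° gives VS at -170° from the x-axis; with |VS| = 18.5, S = (-3.14, 30.6). VS ⟂ SU, so SU runs at -79.7°; with |SU| = 27.8, U = (1.83, 3.27). Then |NU| = |U − N| = 3.75.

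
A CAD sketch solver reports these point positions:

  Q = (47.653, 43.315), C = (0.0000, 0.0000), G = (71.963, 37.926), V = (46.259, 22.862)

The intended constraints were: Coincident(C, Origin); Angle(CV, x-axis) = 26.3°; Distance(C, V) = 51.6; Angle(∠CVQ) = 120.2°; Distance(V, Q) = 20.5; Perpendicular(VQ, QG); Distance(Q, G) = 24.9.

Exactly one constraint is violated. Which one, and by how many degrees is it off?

Perpendicular(VQ, QG) — off by 8.60°.

C = (0.00, 0.00) ✓; CV at 26.30° ✓; |CV| = 51.60 ✓; ∠CVQ = 120.2° ✓; |VQ| = 20.50 ✓; ∠(VQ, QG) = 98.60° ✗; |QG| = 24.90 ✓.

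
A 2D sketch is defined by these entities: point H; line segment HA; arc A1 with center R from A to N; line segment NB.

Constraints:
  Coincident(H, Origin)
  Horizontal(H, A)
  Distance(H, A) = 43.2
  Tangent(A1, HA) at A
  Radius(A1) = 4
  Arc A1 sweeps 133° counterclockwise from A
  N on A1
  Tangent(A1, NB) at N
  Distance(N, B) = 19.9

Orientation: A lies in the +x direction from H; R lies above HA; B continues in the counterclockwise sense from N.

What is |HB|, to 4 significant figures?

38.89

H is at the origin; H and A share the same y with |HA| = 43.2 and A on the +x side, so A = (43.20, 0.000). The tangent condition forces RA to be normal to HA, so R = A + (0, 4) = (43.20, 4.000). On A1, A sits at bearing -90° from R; a 133° counterclockwise sweep puts N at bearing 43°, so N = R + 4.0·(cos 43°, sin 43°) = (46.13, 6.728). The tangent condition forces RN to be normal to NB, so NB runs along (−sin 43°, cos 43°); with |NB| = 19.9, B = (32.55, 21.28). Then |HB| = |B − H| = 38.89.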